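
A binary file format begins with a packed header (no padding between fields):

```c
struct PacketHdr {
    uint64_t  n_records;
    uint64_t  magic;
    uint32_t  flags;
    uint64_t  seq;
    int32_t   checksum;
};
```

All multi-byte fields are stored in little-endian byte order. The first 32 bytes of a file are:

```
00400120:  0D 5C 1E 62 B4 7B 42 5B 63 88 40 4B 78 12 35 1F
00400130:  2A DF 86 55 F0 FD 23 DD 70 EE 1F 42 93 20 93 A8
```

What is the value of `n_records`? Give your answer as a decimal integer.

6575954420584832013

`n_records` is the first field, at byte offset 0, occupying 8 bytes.
Bytes at offsets 0..7: 0D 5C 1E 62 B4 7B 42 5B.
Little-endian stores the least-significant byte at the lowest address.
Reassemble most-significant byte first: 5B 42 7B B4 62 1E 5C 0D → 0x5B427BB4621E5C0D.
0x5B427BB4621E5C0D = 6575954420584832013.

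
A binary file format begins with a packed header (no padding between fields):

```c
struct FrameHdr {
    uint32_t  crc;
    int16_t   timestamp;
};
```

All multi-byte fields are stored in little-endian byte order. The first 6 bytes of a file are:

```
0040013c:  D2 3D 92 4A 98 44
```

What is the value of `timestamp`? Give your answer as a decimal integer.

17560

`timestamp` follows `crc` (4 bytes), so it starts at byte offset 4 and occupies 2 bytes.
Bytes at offsets 4..5: 98 44.
Little-endian: lowest address holds the least-significant byte.
Reassemble most-significant byte first: 44 98 → 0x4498.
0x4498 = 17560.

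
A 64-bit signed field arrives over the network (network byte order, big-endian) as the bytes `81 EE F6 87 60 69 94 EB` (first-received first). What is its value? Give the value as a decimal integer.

-9084052337061161749

Big-endian stores the most-significant byte at the lowest address.
The bytes are already most-significant first: 0x81EEF687606994EB.
Top bit is set, so as a signed 64-bit value this is 0x81EEF687606994EB − 2^64 = -9084052337061161749.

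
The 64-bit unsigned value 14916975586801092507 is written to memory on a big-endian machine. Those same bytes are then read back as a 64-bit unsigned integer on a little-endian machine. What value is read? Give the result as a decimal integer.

11171025211489125327

14916975586801092507 in 64-bit hexadecimal is 0xCF03BE433E74079B.
Stored big-endian, the bytes at ascending addresses are CF 03 BE 43 3E 74 07 9B.
Read back as little-endian, the first byte is least significant, giving 0x9B07743E43BE03CF.
0x9B07743E43BE03CF = 11171025211489125327.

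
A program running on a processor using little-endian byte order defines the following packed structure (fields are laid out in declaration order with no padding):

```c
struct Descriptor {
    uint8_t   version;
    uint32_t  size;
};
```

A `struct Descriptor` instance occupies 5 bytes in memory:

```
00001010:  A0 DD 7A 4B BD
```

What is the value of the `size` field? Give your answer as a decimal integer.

3175840477

`size` follows `version` (1 byte), so it starts at byte offset 1 and occupies 4 bytes.
Bytes at offsets 1..4: DD 7A 4B BD.
In little-endian order the low byte comes first in memory.
Reassemble most-significant byte first: BD 4B 7A DD → 0xBD4B7ADD.
0xBD4B7ADD = 3175840477.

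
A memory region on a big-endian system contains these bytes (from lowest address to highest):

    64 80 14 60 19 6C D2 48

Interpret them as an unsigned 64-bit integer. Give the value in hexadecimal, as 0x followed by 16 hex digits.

In big-endian order the high byte comes first in memory.
The bytes are already most-significant first: 0x64801460196CD248.

0x64801460196CD248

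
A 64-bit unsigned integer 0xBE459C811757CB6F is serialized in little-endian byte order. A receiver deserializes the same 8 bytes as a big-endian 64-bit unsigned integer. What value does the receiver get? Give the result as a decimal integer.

Stored little-endian, the bytes at ascending addresses are 6F CB 57 17 81 9C 45 BE.
Read back as big-endian, the last byte is least significant, giving 0x6FCB5717819C45BE.
0x6FCB5717819C45BE = 8055628116952630718.

8055628116952630718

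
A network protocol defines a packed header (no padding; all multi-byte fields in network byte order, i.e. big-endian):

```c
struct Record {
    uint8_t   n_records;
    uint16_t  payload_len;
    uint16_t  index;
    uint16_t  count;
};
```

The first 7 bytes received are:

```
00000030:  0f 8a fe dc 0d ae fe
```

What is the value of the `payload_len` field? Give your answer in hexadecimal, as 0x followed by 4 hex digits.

0x8AFE

`payload_len` follows `n_records` (1 byte), so it starts at byte offset 1 and occupies 2 bytes.
Bytes at offsets 1..2: 8A FE.
In big-endian order the high byte comes first in memory.
The bytes are already most-significant first: 0x8AFE.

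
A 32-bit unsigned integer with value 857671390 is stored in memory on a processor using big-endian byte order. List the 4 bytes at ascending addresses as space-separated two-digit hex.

33 1F 06 DE

857671390 in hexadecimal, padded to 32 bits, is 0x331F06DE.
Split into bytes (most-significant first): 33 1F 06 DE.
Big-endian stores the most-significant byte at the lowest address.
So the memory order matches the most-significant-first order: 33 1F 06 DE.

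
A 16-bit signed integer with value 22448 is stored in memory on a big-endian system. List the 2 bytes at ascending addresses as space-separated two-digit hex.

57 B0

22448 in hexadecimal, padded to 16 bits, is 0x57B0.
Split into bytes (most-significant first): 57 B0.
Big-endian: lowest address holds the most-significant byte.
So the memory order matches the most-significant-first order: 57 B0.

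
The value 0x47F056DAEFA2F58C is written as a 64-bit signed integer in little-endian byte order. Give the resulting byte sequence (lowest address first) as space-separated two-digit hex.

Split into bytes (most-significant first): 47 F0 56 DA EF A2 F5 8C.
In little-endian order the low byte comes first in memory.
So at ascending addresses the bytes are 8C F5 A2 EF DA 56 F0 47.

8C F5 A2 EF DA 56 F0 47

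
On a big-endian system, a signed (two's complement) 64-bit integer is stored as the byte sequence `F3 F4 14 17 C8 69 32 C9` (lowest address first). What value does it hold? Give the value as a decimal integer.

Big-endian stores the most-significant byte at the lowest address.
The bytes are already most-significant first: 0xF3F41417C86932C9.
Top bit is set, so as a signed 64-bit value this is 0xF3F41417C86932C9 − 2^64 = -868046735796522295.

-868046735796522295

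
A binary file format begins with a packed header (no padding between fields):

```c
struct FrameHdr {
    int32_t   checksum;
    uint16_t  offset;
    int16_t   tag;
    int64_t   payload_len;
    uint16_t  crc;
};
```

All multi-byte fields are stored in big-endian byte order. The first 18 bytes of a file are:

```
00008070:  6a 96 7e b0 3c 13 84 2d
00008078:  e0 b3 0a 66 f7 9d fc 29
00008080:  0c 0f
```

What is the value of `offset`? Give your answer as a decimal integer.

15379

`offset` follows `checksum` (4 bytes), so it starts at byte offset 4 and occupies 2 bytes.
Bytes at offsets 4..5: 3C 13.
Big-endian: lowest address holds the most-significant byte.
The bytes are already most-significant first: 0x3C13.
0x3C13 = 15379.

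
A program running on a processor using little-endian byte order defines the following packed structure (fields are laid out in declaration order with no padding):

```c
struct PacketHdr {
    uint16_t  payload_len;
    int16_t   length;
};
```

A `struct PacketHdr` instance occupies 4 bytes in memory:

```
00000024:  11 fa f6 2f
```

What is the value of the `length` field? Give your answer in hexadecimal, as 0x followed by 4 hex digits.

`length` follows `payload_len` (2 bytes), so it starts at byte offset 2 and occupies 2 bytes.
Bytes at offsets 2..3: F6 2F.
In little-endian order the low byte comes first in memory.
Reassemble most-significant byte first: 2F F6 → 0x2FF6.

0x2FF6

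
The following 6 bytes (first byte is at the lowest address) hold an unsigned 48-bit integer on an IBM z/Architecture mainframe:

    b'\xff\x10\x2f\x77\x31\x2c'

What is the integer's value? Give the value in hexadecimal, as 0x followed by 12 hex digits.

0xFF102F77312C

Big-endian stores the most-significant byte at the lowest address.
The bytes are already most-significant first: 0xFF102F77312C.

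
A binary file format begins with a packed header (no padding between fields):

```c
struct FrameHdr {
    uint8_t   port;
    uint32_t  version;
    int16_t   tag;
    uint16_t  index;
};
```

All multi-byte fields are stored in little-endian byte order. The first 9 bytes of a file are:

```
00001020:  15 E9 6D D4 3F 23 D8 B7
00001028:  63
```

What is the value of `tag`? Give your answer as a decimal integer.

`tag` follows `port` (1 B), `version` (4 B), so it starts at offset 1 + 4 = 5 and occupies 2 bytes.
Bytes at offsets 5..6: 23 D8.
Little-endian: lowest address holds the least-significant byte.
Reassemble most-significant byte first: D8 23 → 0xD823.
Top bit is set, so as a signed 16-bit value this is 0xD823 − 2^16 = -10205.

-10205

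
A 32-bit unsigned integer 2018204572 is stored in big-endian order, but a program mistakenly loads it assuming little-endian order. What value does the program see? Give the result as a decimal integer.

2018204572 in 32-bit hexadecimal is 0x784B5B9C.
Stored big-endian, the bytes at ascending addresses are 78 4B 5B 9C.
Read back as little-endian, the first byte is least significant, giving 0x9C5B4B78.
0x9C5B4B78 = 2623228792.

2623228792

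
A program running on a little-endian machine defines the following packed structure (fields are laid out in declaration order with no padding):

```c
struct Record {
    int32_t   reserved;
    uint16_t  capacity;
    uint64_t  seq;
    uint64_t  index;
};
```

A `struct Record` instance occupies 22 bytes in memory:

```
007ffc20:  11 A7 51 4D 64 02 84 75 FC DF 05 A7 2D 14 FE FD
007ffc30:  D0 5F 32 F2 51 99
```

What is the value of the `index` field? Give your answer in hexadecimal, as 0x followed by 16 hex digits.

0x9951F2325FD0FDFE

`index` follows `reserved` (4 B), `capacity` (2 B), `seq` (8 B), so it starts at offset 4 + 2 + 8 = 14 and occupies 8 bytes.
Bytes at offsets 14..21: FE FD D0 5F 32 F2 51 99.
In little-endian order the low byte comes first in memory.
Reassemble most-significant byte first: 99 51 F2 32 5F D0 FD FE → 0x9951F2325FD0FDFE.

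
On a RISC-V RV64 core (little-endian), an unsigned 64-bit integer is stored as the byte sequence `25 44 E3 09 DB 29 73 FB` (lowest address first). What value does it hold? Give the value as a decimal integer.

18118871746582103077

Little-endian: lowest address holds the least-significant byte.
Reassemble most-significant byte first: FB 73 29 DB 09 E3 44 25 → 0xFB7329DB09E34425.
0xFB7329DB09E34425 = 18118871746582103077.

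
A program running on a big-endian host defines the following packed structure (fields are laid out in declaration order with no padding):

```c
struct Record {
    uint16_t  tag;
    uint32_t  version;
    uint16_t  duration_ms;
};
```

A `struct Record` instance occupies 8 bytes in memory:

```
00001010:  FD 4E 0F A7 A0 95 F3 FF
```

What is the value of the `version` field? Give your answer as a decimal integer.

`version` follows `tag` (2 bytes), so it starts at byte offset 2 and occupies 4 bytes.
Bytes at offsets 2..5: 0F A7 A0 95.
Big-endian stores the most-significant byte at the lowest address.
The bytes are already most-significant first: 0x0FA7A095.
0x0FA7A095 = 262643861.

262643861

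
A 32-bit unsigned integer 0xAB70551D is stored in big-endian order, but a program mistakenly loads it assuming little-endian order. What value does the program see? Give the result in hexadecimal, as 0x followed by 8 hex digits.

0x1D5570AB

Stored big-endian, the bytes at ascending addresses are AB 70 55 1D.
Read back as little-endian, the first byte is least significant, giving 0x1D5570AB.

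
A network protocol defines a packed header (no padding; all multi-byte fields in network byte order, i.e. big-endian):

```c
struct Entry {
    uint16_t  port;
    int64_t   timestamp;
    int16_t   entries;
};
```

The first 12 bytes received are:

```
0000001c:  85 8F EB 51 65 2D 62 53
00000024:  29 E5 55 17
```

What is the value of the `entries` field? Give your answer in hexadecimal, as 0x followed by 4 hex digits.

`entries` follows `port` (2 B), `timestamp` (8 B), so it starts at offset 2 + 8 = 10 and occupies 2 bytes.
Bytes at offsets 10..11: 55 17.
Big-endian stores the most-significant byte at the lowest address.
The bytes are already most-significant first: 0x5517.

0x5517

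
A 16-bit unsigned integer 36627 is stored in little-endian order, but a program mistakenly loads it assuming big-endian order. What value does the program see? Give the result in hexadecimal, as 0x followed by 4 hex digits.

0x138F

36627 in 16-bit hexadecimal is 0x8F13.
Stored little-endian, the bytes at ascending addresses are 13 8F.
Read back as big-endian, the last byte is least significant, giving 0x138F.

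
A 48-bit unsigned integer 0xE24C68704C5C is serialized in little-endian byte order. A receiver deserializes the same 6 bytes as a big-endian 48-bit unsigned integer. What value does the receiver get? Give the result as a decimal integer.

Stored little-endian, the bytes at ascending addresses are 5C 4C 70 68 4C E2.
Read back as big-endian, the last byte is least significant, giving 0x5C4C70684CE2.
0x5C4C70684CE2 = 101483373153506.

101483373153506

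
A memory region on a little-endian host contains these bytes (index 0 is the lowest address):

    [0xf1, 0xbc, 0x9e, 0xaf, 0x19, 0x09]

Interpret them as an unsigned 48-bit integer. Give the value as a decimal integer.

Little-endian: lowest address holds the least-significant byte.
Reassemble most-significant byte first: 09 19 AF 9E BC F1 → 0x0919AF9EBCF1.
0x0919AF9EBCF1 = 10005925248241.

10005925248241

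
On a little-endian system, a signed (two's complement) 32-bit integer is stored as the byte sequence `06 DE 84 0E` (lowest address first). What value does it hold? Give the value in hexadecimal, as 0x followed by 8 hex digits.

Little-endian: lowest address holds the least-significant byte.
Reassemble most-significant byte first: 0E 84 DE 06 → 0x0E84DE06.

0x0E84DE06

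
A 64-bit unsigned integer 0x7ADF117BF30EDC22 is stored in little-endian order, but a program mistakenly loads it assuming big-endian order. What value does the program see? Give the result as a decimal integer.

2511899131070504826

Stored little-endian, the bytes at ascending addresses are 22 DC 0E F3 7B 11 DF 7A.
Read back as big-endian, the last byte is least significant, giving 0x22DC0EF37B11DF7A.
0x22DC0EF37B11DF7A = 2511899131070504826.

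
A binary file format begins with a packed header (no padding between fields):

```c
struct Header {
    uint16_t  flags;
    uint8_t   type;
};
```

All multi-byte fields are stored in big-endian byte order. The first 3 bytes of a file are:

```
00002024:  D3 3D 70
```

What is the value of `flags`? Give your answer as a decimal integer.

`flags` is the first field, at byte offset 0, occupying 2 bytes.
Bytes at offsets 0..1: D3 3D.
Big-endian stores the most-significant byte at the lowest address.
The bytes are already most-significant first: 0xD33D.
0xD33D = 54077.

54077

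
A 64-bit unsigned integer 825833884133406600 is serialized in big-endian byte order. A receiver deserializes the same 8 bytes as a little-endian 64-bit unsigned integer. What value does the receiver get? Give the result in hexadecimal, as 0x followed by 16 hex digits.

0x88B740CB8AF3750B

825833884133406600 in 64-bit hexadecimal is 0x0B75F38ACB40B788.
Stored big-endian, the bytes at ascending addresses are 0B 75 F3 8A CB 40 B7 88.
Read back as little-endian, the first byte is least significant, giving 0x88B740CB8AF3750B.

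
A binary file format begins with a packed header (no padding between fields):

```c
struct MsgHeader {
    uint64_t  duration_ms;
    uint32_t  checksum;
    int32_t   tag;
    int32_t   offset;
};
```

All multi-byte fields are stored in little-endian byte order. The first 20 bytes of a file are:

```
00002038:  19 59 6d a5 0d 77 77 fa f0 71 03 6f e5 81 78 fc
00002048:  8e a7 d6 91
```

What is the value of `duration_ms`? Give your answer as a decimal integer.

18048024932204239129

`duration_ms` is the first field, at byte offset 0, occupying 8 bytes.
Bytes at offsets 0..7: 19 59 6D A5 0D 77 77 FA.
Little-endian: lowest address holds the least-significant byte.
Reassemble most-significant byte first: FA 77 77 0D A5 6D 59 19 → 0xFA77770DA56D5919.
0xFA77770DA56D5919 = 18048024932204239129.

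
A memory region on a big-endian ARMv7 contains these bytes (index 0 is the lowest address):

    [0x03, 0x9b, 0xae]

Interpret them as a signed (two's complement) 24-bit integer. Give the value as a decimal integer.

236462

In big-endian order the high byte comes first in memory.
The bytes are already most-significant first: 0x039BAE.
0x039BAE = 236462.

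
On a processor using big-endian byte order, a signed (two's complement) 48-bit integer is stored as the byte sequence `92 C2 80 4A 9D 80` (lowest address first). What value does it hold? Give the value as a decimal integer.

Big-endian stores the most-significant byte at the lowest address.
The bytes are already most-significant first: 0x92C2804A9D80.
Top bit is set, so as a signed 48-bit value this is 0x92C2804A9D80 − 2^48 = -120110903026304.

-120110903026304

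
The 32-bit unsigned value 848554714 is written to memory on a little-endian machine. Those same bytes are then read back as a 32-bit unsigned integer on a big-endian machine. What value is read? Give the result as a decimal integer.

848554714 in 32-bit hexadecimal is 0x3293EADA.
Stored little-endian, the bytes at ascending addresses are DA EA 93 32.
Read back as big-endian, the last byte is least significant, giving 0xDAEA9332.
0xDAEA9332 = 3672806194.

3672806194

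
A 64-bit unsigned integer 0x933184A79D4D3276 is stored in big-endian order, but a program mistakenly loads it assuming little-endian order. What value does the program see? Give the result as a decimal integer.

Stored big-endian, the bytes at ascending addresses are 93 31 84 A7 9D 4D 32 76.
Read back as little-endian, the first byte is least significant, giving 0x76324D9DA7843193.
0x76324D9DA7843193 = 8516955184826691987.

8516955184826691987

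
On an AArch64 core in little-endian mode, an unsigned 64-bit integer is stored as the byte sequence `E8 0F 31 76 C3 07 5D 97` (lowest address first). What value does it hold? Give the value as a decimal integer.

Little-endian: lowest address holds the least-significant byte.
Reassemble most-significant byte first: 97 5D 07 C3 76 31 0F E8 → 0x975D07C376310FE8.
0x975D07C376310FE8 = 10906882408644153320.

10906882408644153320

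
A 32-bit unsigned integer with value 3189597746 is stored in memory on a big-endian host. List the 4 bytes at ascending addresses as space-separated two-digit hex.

BE 1D 66 32

3189597746 in hexadecimal, padded to 32 bits, is 0xBE1D6632.
Split into bytes (most-significant first): BE 1D 66 32.
In big-endian order the high byte comes first in memory.
So the memory order matches the most-significant-first order: BE 1D 66 32.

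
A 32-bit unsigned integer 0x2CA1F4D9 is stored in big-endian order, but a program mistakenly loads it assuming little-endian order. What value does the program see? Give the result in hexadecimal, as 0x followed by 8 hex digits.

Stored big-endian, the bytes at ascending addresses are 2C A1 F4 D9.
Read back as little-endian, the first byte is least significant, giving 0xD9F4A12C.

0xD9F4A12C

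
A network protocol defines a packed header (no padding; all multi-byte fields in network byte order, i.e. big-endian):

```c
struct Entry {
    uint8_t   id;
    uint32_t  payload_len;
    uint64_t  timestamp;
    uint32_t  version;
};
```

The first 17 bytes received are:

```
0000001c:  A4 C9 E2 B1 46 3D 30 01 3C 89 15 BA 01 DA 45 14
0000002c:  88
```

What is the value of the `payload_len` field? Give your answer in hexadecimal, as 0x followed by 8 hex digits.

0xC9E2B146

`payload_len` follows `id` (1 byte), so it starts at byte offset 1 and occupies 4 bytes.
Bytes at offsets 1..4: C9 E2 B1 46.
Big-endian stores the most-significant byte at the lowest address.
The bytes are already most-significant first: 0xC9E2B146.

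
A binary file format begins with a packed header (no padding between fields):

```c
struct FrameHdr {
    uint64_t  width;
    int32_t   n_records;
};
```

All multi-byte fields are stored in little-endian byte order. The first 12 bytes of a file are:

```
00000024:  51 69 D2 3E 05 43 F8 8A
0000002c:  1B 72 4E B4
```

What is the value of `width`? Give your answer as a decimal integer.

10013827461266172241

`width` is the first field, at byte offset 0, occupying 8 bytes.
Bytes at offsets 0..7: 51 69 D2 3E 05 43 F8 8A.
Little-endian: lowest address holds the least-significant byte.
Reassemble most-significant byte first: 8A F8 43 05 3E D2 69 51 → 0x8AF843053ED26951.
0x8AF843053ED26951 = 10013827461266172241.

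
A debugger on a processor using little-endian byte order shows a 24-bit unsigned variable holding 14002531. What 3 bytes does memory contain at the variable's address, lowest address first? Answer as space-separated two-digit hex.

14002531 in hexadecimal, padded to 24 bits, is 0xD5A963.
Split into bytes (most-significant first): D5 A9 63.
In little-endian order the low byte comes first in memory.
So at ascending addresses the bytes are 63 A9 D5.

63 A9 D5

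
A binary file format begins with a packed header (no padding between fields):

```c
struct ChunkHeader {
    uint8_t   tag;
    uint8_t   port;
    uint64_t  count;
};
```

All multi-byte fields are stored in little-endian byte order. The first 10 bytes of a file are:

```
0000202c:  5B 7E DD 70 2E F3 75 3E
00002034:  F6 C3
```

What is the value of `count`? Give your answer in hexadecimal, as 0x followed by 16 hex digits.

0xC3F63E75F32E70DD

`count` follows `tag` (1 B), `port` (1 B), so it starts at offset 1 + 1 = 2 and occupies 8 bytes.
Bytes at offsets 2..9: DD 70 2E F3 75 3E F6 C3.
Little-endian stores the least-significant byte at the lowest address.
Reassemble most-significant byte first: C3 F6 3E 75 F3 2E 70 DD → 0xC3F63E75F32E70DD.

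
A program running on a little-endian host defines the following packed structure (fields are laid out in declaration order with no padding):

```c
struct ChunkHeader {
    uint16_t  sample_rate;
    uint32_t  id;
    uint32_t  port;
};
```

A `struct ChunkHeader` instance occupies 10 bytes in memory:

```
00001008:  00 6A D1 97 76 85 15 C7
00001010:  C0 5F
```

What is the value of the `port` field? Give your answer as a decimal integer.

1606469397

`port` follows `sample_rate` (2 B), `id` (4 B), so it starts at offset 2 + 4 = 6 and occupies 4 bytes.
Bytes at offsets 6..9: 15 C7 C0 5F.
Little-endian stores the least-significant byte at the lowest address.
Reassemble most-significant byte first: 5F C0 C7 15 → 0x5FC0C715.
0x5FC0C715 = 1606469397.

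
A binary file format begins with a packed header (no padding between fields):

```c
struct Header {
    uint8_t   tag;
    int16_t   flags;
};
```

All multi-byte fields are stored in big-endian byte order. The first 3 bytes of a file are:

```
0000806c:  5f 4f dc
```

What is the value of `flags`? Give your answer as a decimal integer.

`flags` follows `tag` (1 byte), so it starts at byte offset 1 and occupies 2 bytes.
Bytes at offsets 1..2: 4F DC.
In big-endian order the high byte comes first in memory.
The bytes are already most-significant first: 0x4FDC.
0x4FDC = 20444.

20444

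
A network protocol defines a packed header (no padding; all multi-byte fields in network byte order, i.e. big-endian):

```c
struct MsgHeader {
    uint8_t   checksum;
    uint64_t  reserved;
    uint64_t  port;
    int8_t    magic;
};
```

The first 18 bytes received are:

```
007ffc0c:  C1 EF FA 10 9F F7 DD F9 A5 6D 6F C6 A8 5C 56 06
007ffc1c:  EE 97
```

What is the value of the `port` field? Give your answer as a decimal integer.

`port` follows `checksum` (1 B), `reserved` (8 B), so it starts at offset 1 + 8 = 9 and occupies 8 bytes.
Bytes at offsets 9..16: 6D 6F C6 A8 5C 56 06 EE.
Big-endian: lowest address holds the most-significant byte.
The bytes are already most-significant first: 0x6D6FC6A85C5606EE.
0x6D6FC6A85C5606EE = 7885739898954974958.

7885739898954974958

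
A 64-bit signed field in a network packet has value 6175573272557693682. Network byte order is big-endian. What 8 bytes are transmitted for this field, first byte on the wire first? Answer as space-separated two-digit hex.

55 B4 0B 2B FB 32 AA F2

6175573272557693682 in hexadecimal, padded to 64 bits, is 0x55B40B2BFB32AAF2.
Split into bytes (most-significant first): 55 B4 0B 2B FB 32 AA F2.
Big-endian stores the most-significant byte at the lowest address.
So the memory order matches the most-significant-first order: 55 B4 0B 2B FB 32 AA F2.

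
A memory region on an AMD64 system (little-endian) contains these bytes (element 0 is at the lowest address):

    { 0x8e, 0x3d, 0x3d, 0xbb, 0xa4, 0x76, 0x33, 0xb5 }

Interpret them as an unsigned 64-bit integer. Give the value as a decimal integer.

13056910194565266830

Little-endian: lowest address holds the least-significant byte.
Reassemble most-significant byte first: B5 33 76 A4 BB 3D 3D 8E → 0xB53376A4BB3D3D8E.
0xB53376A4BB3D3D8E = 13056910194565266830.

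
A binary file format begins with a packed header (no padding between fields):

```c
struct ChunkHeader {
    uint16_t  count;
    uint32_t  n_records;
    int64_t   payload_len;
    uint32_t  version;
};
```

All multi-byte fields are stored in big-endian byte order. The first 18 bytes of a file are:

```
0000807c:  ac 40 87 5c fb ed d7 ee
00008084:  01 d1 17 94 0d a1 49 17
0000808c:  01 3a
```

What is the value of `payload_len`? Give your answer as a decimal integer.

-2887368313542537823

`payload_len` follows `count` (2 B), `n_records` (4 B), so it starts at offset 2 + 4 = 6 and occupies 8 bytes.
Bytes at offsets 6..13: D7 EE 01 D1 17 94 0D A1.
Big-endian: lowest address holds the most-significant byte.
The bytes are already most-significant first: 0xD7EE01D117940DA1.
Top bit is set, so as a signed 64-bit value this is 0xD7EE01D117940DA1 − 2^64 = -2887368313542537823.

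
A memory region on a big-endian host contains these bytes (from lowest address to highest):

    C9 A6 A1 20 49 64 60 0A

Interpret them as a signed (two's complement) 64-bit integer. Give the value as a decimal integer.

-3916265665909727222

Big-endian stores the most-significant byte at the lowest address.
The bytes are already most-significant first: 0xC9A6A1204964600A.
Top bit is set, so as a signed 64-bit value this is 0xC9A6A1204964600A − 2^64 = -3916265665909727222.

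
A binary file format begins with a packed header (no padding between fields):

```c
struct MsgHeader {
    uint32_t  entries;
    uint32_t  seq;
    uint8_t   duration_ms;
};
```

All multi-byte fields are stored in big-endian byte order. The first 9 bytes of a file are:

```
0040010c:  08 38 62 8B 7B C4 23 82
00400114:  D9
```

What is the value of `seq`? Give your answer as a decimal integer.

`seq` follows `entries` (4 bytes), so it starts at byte offset 4 and occupies 4 bytes.
Bytes at offsets 4..7: 7B C4 23 82.
Big-endian: lowest address holds the most-significant byte.
The bytes are already most-significant first: 0x7BC42382.
0x7BC42382 = 2076451714.

2076451714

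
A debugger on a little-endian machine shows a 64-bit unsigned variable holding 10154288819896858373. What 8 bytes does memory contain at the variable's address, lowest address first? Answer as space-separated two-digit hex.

05 37 AC C8 E1 47 EB 8C

10154288819896858373 in hexadecimal, padded to 64 bits, is 0x8CEB47E1C8AC3705.
Split into bytes (most-significant first): 8C EB 47 E1 C8 AC 37 05.
Little-endian stores the least-significant byte at the lowest address.
So at ascending addresses the bytes are 05 37 AC C8 E1 47 EB 8C.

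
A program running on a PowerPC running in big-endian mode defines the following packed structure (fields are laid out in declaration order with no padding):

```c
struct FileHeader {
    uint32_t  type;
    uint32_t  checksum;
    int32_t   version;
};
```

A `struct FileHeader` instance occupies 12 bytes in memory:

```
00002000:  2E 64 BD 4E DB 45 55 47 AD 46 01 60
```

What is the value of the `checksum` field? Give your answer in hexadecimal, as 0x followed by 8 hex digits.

`checksum` follows `type` (4 bytes), so it starts at byte offset 4 and occupies 4 bytes.
Bytes at offsets 4..7: DB 45 55 47.
Big-endian stores the most-significant byte at the lowest address.
The bytes are already most-significant first: 0xDB455547.

0xDB455547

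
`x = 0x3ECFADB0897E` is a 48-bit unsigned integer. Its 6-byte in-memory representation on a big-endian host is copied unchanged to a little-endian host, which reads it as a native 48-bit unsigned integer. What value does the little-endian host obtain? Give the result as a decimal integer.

Stored big-endian, the bytes at ascending addresses are 3E CF AD B0 89 7E.
Read back as little-endian, the first byte is least significant, giving 0x7E89B0ADCF3E.
0x7E89B0ADCF3E = 139129839800126.

139129839800126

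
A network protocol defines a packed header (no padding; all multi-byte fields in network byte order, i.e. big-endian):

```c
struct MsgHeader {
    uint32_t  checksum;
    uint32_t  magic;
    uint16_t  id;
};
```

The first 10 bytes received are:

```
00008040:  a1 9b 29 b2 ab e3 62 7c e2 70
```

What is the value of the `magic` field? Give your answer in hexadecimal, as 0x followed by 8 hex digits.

0xABE3627C

`magic` follows `checksum` (4 bytes), so it starts at byte offset 4 and occupies 4 bytes.
Bytes at offsets 4..7: AB E3 62 7C.
Big-endian stores the most-significant byte at the lowest address.
The bytes are already most-significant first: 0xABE3627C.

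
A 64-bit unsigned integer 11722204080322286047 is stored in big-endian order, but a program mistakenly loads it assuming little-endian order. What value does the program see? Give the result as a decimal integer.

16109725582696295842

11722204080322286047 in 64-bit hexadecimal is 0xA2ADA281103E91DF.
Stored big-endian, the bytes at ascending addresses are A2 AD A2 81 10 3E 91 DF.
Read back as little-endian, the first byte is least significant, giving 0xDF913E1081A2ADA2.
0xDF913E1081A2ADA2 = 16109725582696295842.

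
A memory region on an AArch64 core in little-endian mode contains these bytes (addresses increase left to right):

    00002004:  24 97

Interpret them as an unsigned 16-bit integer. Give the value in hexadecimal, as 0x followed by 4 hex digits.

0x9724

Little-endian: lowest address holds the least-significant byte.
Reassemble most-significant byte first: 97 24 → 0x9724.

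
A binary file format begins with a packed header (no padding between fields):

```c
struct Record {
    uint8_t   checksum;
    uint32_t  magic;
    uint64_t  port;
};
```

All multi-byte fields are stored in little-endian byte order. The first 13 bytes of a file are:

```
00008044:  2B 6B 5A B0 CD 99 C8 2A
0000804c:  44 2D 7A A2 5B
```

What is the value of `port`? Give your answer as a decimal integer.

6602974338514339993

`port` follows `checksum` (1 B), `magic` (4 B), so it starts at offset 1 + 4 = 5 and occupies 8 bytes.
Bytes at offsets 5..12: 99 C8 2A 44 2D 7A A2 5B.
Little-endian stores the least-significant byte at the lowest address.
Reassemble most-significant byte first: 5B A2 7A 2D 44 2A C8 99 → 0x5BA27A2D442AC899.
0x5BA27A2D442AC899 = 6602974338514339993.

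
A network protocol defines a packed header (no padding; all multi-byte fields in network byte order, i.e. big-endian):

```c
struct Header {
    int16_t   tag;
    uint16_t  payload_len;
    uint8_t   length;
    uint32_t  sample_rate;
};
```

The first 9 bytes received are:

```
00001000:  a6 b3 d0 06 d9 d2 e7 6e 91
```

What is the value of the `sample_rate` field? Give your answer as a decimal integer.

3538382481

`sample_rate` follows `tag` (2 B), `payload_len` (2 B), `length` (1 B), so it starts at offset 2 + 2 + 1 = 5 and occupies 4 bytes.
Bytes at offsets 5..8: D2 E7 6E 91.
In big-endian order the high byte comes first in memory.
The bytes are already most-significant first: 0xD2E76E91.
0xD2E76E91 = 3538382481.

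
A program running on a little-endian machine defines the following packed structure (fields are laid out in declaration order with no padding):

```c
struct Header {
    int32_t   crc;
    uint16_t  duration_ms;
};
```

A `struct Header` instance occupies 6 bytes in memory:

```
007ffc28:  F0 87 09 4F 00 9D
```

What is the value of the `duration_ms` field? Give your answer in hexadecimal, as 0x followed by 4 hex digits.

`duration_ms` follows `crc` (4 bytes), so it starts at byte offset 4 and occupies 2 bytes.
Bytes at offsets 4..5: 00 9D.
Little-endian stores the least-significant byte at the lowest address.
Reassemble most-significant byte first: 9D 00 → 0x9D00.

0x9D00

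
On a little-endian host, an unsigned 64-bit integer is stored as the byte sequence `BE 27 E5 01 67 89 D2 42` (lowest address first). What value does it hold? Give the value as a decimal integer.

4815062027118913470

In little-endian order the low byte comes first in memory.
Reassemble most-significant byte first: 42 D2 89 67 01 E5 27 BE → 0x42D2896701E527BE.
0x42D2896701E527BE = 4815062027118913470.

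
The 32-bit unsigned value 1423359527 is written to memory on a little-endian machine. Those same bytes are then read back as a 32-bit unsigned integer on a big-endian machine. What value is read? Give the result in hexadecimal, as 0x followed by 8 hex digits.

0x27BED654

1423359527 in 32-bit hexadecimal is 0x54D6BE27.
Stored little-endian, the bytes at ascending addresses are 27 BE D6 54.
Read back as big-endian, the last byte is least significant, giving 0x27BED654.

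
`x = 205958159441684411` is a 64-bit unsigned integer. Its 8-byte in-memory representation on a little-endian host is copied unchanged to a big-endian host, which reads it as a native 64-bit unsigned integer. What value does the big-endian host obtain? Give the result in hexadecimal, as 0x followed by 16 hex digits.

205958159441684411 in 64-bit hexadecimal is 0x02DBB5DAD41D67BB.
Stored little-endian, the bytes at ascending addresses are BB 67 1D D4 DA B5 DB 02.
Read back as big-endian, the last byte is least significant, giving 0xBB671DD4DAB5DB02.

0xBB671DD4DAB5DB02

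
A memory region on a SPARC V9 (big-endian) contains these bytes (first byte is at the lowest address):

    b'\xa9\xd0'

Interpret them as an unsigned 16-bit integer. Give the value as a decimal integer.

Big-endian stores the most-significant byte at the lowest address.
The bytes are already most-significant first: 0xA9D0.
0xA9D0 = 43472.

43472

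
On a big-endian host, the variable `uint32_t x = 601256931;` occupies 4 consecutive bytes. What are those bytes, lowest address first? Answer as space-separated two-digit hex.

23 D6 73 E3

601256931 in hexadecimal, padded to 32 bits, is 0x23D673E3.
Split into bytes (most-significant first): 23 D6 73 E3.
Big-endian: lowest address holds the most-significant byte.
So the memory order matches the most-significant-first order: 23 D6 73 E3.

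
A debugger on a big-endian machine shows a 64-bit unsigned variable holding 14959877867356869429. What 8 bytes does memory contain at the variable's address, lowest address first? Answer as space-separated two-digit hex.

CF 9C 29 A8 D7 08 D3 35

14959877867356869429 in hexadecimal, padded to 64 bits, is 0xCF9C29A8D708D335.
Split into bytes (most-significant first): CF 9C 29 A8 D7 08 D3 35.
In big-endian order the high byte comes first in memory.
So the memory order matches the most-significant-first order: CF 9C 29 A8 D7 08 D3 35.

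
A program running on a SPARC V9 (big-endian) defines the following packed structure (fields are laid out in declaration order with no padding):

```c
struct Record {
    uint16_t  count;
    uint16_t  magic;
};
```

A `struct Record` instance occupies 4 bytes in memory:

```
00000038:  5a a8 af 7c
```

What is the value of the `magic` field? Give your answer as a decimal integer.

44924

`magic` follows `count` (2 bytes), so it starts at byte offset 2 and occupies 2 bytes.
Bytes at offsets 2..3: AF 7C.
Big-endian stores the most-significant byte at the lowest address.
The bytes are already most-significant first: 0xAF7C.
0xAF7C = 44924.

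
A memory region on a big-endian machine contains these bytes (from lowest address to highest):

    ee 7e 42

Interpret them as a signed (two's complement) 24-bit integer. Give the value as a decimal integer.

-1147326

In big-endian order the high byte comes first in memory.
The bytes are already most-significant first: 0xEE7E42.
Top bit is set, so as a signed 24-bit value this is 0xEE7E42 − 2^24 = -1147326.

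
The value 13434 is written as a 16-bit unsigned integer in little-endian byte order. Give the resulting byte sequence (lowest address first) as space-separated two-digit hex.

13434 in hexadecimal, padded to 16 bits, is 0x347A.
Split into bytes (most-significant first): 34 7A.
In little-endian order the low byte comes first in memory.
So at ascending addresses the bytes are 7A 34.

7A 34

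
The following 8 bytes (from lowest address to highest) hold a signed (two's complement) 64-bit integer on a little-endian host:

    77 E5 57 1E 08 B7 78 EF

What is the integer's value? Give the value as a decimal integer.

-1191000855942797961

Little-endian stores the least-significant byte at the lowest address.
Reassemble most-significant byte first: EF 78 B7 08 1E 57 E5 77 → 0xEF78B7081E57E577.
Top bit is set, so as a signed 64-bit value this is 0xEF78B7081E57E577 − 2^64 = -1191000855942797961.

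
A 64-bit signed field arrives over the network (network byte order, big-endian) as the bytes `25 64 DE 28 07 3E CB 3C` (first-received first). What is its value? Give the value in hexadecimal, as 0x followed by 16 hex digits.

Big-endian: lowest address holds the most-significant byte.
The bytes are already most-significant first: 0x2564DE28073ECB3C.

0x2564DE28073ECB3C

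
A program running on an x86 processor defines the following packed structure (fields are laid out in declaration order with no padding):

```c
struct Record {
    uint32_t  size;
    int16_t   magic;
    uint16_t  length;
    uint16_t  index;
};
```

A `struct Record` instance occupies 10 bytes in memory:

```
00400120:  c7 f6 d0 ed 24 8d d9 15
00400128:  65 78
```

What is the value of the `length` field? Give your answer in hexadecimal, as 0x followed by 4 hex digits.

0x15D9

`length` follows `size` (4 B), `magic` (2 B), so it starts at offset 4 + 2 = 6 and occupies 2 bytes.
Bytes at offsets 6..7: D9 15.
Little-endian stores the least-significant byte at the lowest address.
Reassemble most-significant byte first: 15 D9 → 0x15D9.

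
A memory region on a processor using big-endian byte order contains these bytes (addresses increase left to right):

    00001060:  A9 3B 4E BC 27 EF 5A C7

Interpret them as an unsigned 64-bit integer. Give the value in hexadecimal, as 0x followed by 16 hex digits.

In big-endian order the high byte comes first in memory.
The bytes are already most-significant first: 0xA93B4EBC27EF5AC7.

0xA93B4EBC27EF5AC7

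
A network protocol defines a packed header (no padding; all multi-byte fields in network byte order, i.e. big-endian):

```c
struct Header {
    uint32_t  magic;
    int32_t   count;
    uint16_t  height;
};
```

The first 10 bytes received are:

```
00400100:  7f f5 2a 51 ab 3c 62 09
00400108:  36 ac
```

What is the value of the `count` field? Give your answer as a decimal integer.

`count` follows `magic` (4 bytes), so it starts at byte offset 4 and occupies 4 bytes.
Bytes at offsets 4..7: AB 3C 62 09.
Big-endian: lowest address holds the most-significant byte.
The bytes are already most-significant first: 0xAB3C6209.
Top bit is set, so as a signed 32-bit value this is 0xAB3C6209 − 2^32 = -1422106103.

-1422106103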